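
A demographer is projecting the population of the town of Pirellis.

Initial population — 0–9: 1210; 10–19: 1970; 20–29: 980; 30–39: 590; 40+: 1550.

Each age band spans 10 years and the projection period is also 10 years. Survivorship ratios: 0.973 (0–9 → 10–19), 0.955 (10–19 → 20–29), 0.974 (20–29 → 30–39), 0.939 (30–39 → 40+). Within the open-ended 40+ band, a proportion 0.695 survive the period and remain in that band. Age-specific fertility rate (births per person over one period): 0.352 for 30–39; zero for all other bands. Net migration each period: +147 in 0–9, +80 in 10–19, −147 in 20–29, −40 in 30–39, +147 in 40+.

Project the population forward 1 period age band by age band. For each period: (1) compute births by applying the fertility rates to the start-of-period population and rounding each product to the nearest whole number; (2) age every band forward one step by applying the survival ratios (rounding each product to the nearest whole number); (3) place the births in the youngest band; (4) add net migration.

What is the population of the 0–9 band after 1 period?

355

Period 1.
Births: 590 * 0.352 = 208
10–19: 1210 * 0.973 = 1177
20–29: 1970 * 0.955 = 1881
30–39: 980 * 0.974 = 955
40+: 590 * 0.939 + 1550 * 0.695 = 554 + 1077 = 1631
Net migration: 0–9 + 147 → 355; 10–19 + 80 → 1257; 20–29 − 147 → 1734; 30–39 − 40 → 915; 40+ + 147 → 1778
End of period: [355, 1257, 1734, 915, 1778]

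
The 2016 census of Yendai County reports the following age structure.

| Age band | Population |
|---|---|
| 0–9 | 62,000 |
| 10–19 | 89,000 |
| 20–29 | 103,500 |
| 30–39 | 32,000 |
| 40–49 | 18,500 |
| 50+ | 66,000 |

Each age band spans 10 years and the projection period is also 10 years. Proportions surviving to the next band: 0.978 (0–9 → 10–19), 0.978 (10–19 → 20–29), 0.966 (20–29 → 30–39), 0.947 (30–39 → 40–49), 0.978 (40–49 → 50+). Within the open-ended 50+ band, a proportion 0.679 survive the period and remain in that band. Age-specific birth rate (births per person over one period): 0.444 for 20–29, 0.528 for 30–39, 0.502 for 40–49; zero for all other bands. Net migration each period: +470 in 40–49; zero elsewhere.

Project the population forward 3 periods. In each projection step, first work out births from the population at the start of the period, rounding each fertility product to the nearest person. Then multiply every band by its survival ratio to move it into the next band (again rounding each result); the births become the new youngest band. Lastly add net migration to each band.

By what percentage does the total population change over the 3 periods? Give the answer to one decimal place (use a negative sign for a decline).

54.2

(Bands numbered youngest = 1 to oldest = 6.)
— Period 1 —
Births: 103500 * 0.444 = 45954  |  32000 * 0.528 = 16896  |  18500 * 0.502 = 9287 → total 72137
Band 2: 62000 * 0.978 = 60636
Band 3: 89000 * 0.978 = 87042
Band 4: 103500 * 0.966 = 99981
Band 5: 32000 * 0.947 = 30304
Band 6: 18500 * 0.978 + 66000 * 0.679 = 18093 + 44814 = 62907
Net migration: Band 5 + 470 → 30774
→ [72137, 60636, 87042, 99981, 30774, 62907]
— Period 2 —
Births: 87042 * 0.444 = 38647  |  99981 * 0.528 = 52790  |  30774 * 0.502 = 15449 → total 106886
Band 2: 72137 * 0.978 = 70550
Band 3: 60636 * 0.978 = 59302
Band 4: 87042 * 0.966 = 84083
Band 5: 99981 * 0.947 = 94682
Band 6: 30774 * 0.978 + 62907 * 0.679 = 30097 + 42714 = 72811
Net migration: Band 5 + 470 → 95152
→ [106886, 70550, 59302, 84083, 95152, 72811]
— Period 3 —
Births: 59302 * 0.444 = 26330  |  84083 * 0.528 = 44396  |  95152 * 0.502 = 47766 → total 118492
Band 2: 106886 * 0.978 = 104535
Band 3: 70550 * 0.978 = 68998
Band 4: 59302 * 0.966 = 57286
Band 5: 84083 * 0.947 = 79627
Band 6: 95152 * 0.978 + 72811 * 0.679 = 93059 + 49439 = 142498
Net migration: Band 5 + 470 → 80097
→ [118492, 104535, 68998, 57286, 80097, 142498]
Total: 371000 → 571906; change = 200906; percentage change = 54.2%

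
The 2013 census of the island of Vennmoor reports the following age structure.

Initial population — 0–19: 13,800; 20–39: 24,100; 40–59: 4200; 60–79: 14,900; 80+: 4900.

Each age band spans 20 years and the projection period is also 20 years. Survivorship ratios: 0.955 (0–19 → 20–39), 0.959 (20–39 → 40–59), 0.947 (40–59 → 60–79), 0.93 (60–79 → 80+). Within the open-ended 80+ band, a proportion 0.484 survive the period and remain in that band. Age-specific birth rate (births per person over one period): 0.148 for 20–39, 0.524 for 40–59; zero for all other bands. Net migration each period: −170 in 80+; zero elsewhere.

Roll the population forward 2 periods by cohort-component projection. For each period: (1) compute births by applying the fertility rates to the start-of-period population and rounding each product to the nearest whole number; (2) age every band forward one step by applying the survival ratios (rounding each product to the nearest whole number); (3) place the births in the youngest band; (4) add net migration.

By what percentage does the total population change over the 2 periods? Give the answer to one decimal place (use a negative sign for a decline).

5.6

(Groups numbered youngest = 1 to oldest = 5.)
Period 1.
Births: 24100 * 0.148 = 3567, 4200 * 0.524 = 2201 ⇒ total 5768
Group 2: 13800 * 0.955 = 13179
Group 3: 24100 * 0.959 = 23112
Group 4: 4200 * 0.947 = 3977
Group 5: 14900 * 0.93 + 4900 * 0.484 = 13857 + 2372 = 16229
Net migration: Group 5 − 170 → 16059
End of period: [5768, 13179, 23112, 3977, 16059]
Period 2.
Births: 13179 * 0.148 = 1950, 23112 * 0.524 = 12111 ⇒ total 14061
Group 2: 5768 * 0.955 = 5508
Group 3: 13179 * 0.959 = 12639
Group 4: 23112 * 0.947 = 21887
Group 5: 3977 * 0.93 + 16059 * 0.484 = 3699 + 7773 = 11472
Net migration: Group 5 − 170 → 11302
End of period: [14061, 5508, 12639, 21887, 11302]
Total: 61900 → 65397; change = 3497; percentage change = 5.6%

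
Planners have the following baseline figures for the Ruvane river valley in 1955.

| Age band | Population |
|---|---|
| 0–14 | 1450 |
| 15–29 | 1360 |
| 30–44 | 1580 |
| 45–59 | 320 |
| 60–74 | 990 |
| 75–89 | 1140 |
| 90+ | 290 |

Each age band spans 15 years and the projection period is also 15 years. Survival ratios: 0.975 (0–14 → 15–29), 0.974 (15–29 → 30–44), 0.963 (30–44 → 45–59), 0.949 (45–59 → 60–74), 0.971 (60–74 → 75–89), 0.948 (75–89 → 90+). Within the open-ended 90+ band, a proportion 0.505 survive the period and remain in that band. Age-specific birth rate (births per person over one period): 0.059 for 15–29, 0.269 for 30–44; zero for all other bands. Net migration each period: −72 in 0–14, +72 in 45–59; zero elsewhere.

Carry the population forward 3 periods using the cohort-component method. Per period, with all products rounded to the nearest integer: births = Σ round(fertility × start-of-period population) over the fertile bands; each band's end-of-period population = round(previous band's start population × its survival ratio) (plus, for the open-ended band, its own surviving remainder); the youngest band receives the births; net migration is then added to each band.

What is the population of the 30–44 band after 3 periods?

Period 1:
Births: 1360 × 0.059 = 80, 1580 × 0.269 = 425 — total 505
15–29: 1450 × 0.975 = 1414
30–44: 1360 × 0.974 = 1325
45–59: 1580 × 0.963 = 1522
60–74: 320 × 0.949 = 304
75–89: 990 × 0.971 = 961
90+: 1140 × 0.948 + 290 × 0.505 = 1081 + 146 = 1227
Net migration: 0–14 − 72 → 433; 45–59 + 72 → 1594
Giving 433 / 1414 / 1325 / 1594 / 304 / 961 / 1227.
Period 2:
Births: 1414 × 0.059 = 83, 1325 × 0.269 = 356 — total 439
15–29: 433 × 0.975 = 422
30–44: 1414 × 0.974 = 1377
45–59: 1325 × 0.963 = 1276
60–74: 1594 × 0.949 = 1513
75–89: 304 × 0.971 = 295
90+: 961 × 0.948 + 1227 × 0.505 = 911 + 620 = 1531
Net migration: 0–14 − 72 → 367; 45–59 + 72 → 1348
Giving 367 / 422 / 1377 / 1348 / 1513 / 295 / 1531.
Period 3:
Births: 422 × 0.059 = 25, 1377 × 0.269 = 370 — total 395
15–29: 367 × 0.975 = 358
30–44: 422 × 0.974 = 411
45–59: 1377 × 0.963 = 1326
60–74: 1348 × 0.949 = 1279
75–89: 1513 × 0.971 = 1469
90+: 295 × 0.948 + 1531 × 0.505 = 280 + 773 = 1053
Net migration: 0–14 − 72 → 323; 45–59 + 72 → 1398
Giving 323 / 358 / 411 / 1398 / 1279 / 1469 / 1053.

411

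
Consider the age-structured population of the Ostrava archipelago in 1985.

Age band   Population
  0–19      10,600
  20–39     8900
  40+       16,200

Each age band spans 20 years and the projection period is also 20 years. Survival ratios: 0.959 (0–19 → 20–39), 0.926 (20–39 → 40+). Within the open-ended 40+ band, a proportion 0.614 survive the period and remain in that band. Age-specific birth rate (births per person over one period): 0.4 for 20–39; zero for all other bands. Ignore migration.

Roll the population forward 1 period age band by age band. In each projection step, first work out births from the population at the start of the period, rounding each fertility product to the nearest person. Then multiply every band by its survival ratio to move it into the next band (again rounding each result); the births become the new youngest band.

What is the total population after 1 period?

Let band 1 be 0–19 through band 3 = 40+.
After projecting period 1:
Births: 8900 * 0.4 = 3560
Band 2: 10600 * 0.959 = 10165
Band 3: 8900 * 0.926 + 16200 * 0.614 = 8241 + 9947 = 18188
→ [3560, 10165, 18188]
Total after period 1: 3560 + 10165 + 18188 = 31913

31913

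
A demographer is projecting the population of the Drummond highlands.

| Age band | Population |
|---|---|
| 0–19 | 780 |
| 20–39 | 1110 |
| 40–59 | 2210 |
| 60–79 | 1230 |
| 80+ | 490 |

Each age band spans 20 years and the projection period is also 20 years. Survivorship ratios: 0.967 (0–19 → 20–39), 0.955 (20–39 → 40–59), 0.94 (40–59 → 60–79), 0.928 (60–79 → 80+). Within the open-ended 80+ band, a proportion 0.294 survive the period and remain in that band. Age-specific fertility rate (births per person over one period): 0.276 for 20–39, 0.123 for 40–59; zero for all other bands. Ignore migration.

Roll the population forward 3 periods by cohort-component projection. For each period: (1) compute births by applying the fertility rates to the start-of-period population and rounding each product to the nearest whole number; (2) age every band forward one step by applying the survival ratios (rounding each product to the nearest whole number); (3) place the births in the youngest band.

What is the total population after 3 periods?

3383

(Groups numbered youngest = 1 to oldest = 5.)
[period 1]
Births: 1110 × 0.276 = 306  |  2210 × 0.123 = 272 ⇒ total 578
Group 2: 780 × 0.967 = 754
Group 3: 1110 × 0.955 = 1060
Group 4: 2210 × 0.94 = 2077
Group 5: 1230 × 0.928 + 490 × 0.294 = 1141 + 144 = 1285
End of period: [578, 754, 1060, 2077, 1285]
[period 2]
Births: 754 × 0.276 = 208  |  1060 × 0.123 = 130 ⇒ total 338
Group 2: 578 × 0.967 = 559
Group 3: 754 × 0.955 = 720
Group 4: 1060 × 0.94 = 996
Group 5: 2077 × 0.928 + 1285 × 0.294 = 1927 + 378 = 2305
End of period: [338, 559, 720, 996, 2305]
[period 3]
Births: 559 × 0.276 = 154  |  720 × 0.123 = 89 ⇒ total 243
Group 2: 338 × 0.967 = 327
Group 3: 559 × 0.955 = 534
Group 4: 720 × 0.94 = 677
Group 5: 996 × 0.928 + 2305 × 0.294 = 924 + 678 = 1602
End of period: [243, 327, 534, 677, 1602]
Total after period 3: 243 + 327 + 534 + 677 + 1602 = 3383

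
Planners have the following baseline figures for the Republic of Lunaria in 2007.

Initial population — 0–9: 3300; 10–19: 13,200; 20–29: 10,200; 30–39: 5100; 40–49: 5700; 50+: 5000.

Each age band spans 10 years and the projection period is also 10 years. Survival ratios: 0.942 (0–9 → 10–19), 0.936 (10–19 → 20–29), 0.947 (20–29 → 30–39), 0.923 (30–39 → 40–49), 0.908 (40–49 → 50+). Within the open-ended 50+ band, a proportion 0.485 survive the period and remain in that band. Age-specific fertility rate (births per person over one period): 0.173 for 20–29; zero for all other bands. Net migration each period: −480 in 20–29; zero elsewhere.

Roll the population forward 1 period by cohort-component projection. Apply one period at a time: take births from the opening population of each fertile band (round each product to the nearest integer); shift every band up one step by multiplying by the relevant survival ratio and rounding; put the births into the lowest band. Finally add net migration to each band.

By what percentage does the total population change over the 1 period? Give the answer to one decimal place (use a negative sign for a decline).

Call the bands 1 to 6, youngest first.
— Period 1 —
Births: 10200 * 0.173 = 1765
Band 2: 3300 * 0.942 = 3109
Band 3: 13200 * 0.936 = 12355
Band 4: 10200 * 0.947 = 9659
Band 5: 5100 * 0.923 = 4707
Band 6: 5700 * 0.908 + 5000 * 0.485 = 5176 + 2425 = 7601
Net migration: Band 3 − 480 → 11875
End of period: [1765, 3109, 11875, 9659, 4707, 7601]
Total: 42500 → 38716; change = -3784; percentage change = -8.9%

-8.9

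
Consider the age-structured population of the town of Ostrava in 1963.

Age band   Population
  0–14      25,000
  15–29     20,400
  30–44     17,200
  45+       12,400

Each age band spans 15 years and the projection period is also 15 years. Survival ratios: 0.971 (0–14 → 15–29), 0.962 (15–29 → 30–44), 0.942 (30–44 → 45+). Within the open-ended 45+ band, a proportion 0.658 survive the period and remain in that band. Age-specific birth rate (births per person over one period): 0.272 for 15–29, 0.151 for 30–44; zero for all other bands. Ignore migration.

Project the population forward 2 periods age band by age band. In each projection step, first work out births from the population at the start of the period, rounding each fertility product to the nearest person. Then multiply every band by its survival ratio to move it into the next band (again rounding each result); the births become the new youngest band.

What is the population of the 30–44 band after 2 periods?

23353

[period 1]
Births: 20400 * 0.272 = 5549 ; 17200 * 0.151 = 2597 → 8146
15–29: 25000 * 0.971 = 24275
30–44: 20400 * 0.962 = 19625
45+: 17200 * 0.942 + 12400 * 0.658 = 16202 + 8159 = 24361
End of period: [8146, 24275, 19625, 24361]
[period 2]
Births: 24275 * 0.272 = 6603 ; 19625 * 0.151 = 2963 → 9566
15–29: 8146 * 0.971 = 7910
30–44: 24275 * 0.962 = 23353
45+: 19625 * 0.942 + 24361 * 0.658 = 18487 + 16030 = 34517
End of period: [9566, 7910, 23353, 34517]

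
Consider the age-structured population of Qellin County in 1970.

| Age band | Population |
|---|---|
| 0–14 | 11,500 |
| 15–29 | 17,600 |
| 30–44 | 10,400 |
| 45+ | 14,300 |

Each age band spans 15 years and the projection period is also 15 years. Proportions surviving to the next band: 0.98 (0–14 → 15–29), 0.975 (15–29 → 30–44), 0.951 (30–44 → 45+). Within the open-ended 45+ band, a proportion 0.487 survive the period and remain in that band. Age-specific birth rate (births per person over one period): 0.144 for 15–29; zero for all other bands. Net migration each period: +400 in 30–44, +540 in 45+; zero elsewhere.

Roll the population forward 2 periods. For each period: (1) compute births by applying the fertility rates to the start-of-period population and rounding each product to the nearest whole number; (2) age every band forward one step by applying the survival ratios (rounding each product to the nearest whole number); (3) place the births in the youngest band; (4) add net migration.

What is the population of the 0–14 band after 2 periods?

Let group 1 be 0–14 through group 4 = 45+.
Period 1.
Births: 17600 × 0.144 = 2534
Group 2: 11500 × 0.98 = 11270
Group 3: 17600 × 0.975 = 17160
Group 4: 10400 × 0.951 + 14300 × 0.487 = 9890 + 6964 = 16854
Net migration: Group 3 + 400 → 17560; Group 4 + 540 → 17394
Population now: 0–14=2534, 15–29=11270, 30–44=17560, 45+=17394
Period 2.
Births: 11270 × 0.144 = 1623
Group 2: 2534 × 0.98 = 2483
Group 3: 11270 × 0.975 = 10988
Group 4: 17560 × 0.951 + 17394 × 0.487 = 16700 + 8471 = 25171
Net migration: Group 3 + 400 → 11388; Group 4 + 540 → 25711
Population now: 0–14=1623, 15–29=2483, 30–44=11388, 45+=25711

1623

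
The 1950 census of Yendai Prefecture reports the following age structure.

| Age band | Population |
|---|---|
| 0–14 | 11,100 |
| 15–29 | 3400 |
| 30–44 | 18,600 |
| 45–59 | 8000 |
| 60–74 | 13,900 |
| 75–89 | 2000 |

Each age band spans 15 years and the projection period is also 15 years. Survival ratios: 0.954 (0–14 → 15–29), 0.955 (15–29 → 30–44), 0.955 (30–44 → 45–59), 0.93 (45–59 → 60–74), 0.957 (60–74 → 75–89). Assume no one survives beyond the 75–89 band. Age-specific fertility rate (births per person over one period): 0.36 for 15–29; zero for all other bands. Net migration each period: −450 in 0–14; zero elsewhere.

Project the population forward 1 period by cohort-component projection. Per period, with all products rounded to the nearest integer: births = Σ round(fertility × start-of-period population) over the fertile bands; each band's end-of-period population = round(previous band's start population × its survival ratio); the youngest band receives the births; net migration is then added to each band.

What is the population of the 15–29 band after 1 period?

Numbering the groups 1..6 from youngest to oldest:
— Period 1 —
Births: 3400 × 0.36 = 1224
Group 2: 11100 × 0.954 = 10589
Group 3: 3400 × 0.955 = 3247
Group 4: 18600 × 0.955 = 17763
Group 5: 8000 × 0.93 = 7440
Group 6: 13900 × 0.957 = 13302
Net migration: Group 1 − 450 → 774
→ [774, 10589, 3247, 17763, 7440, 13302]

10589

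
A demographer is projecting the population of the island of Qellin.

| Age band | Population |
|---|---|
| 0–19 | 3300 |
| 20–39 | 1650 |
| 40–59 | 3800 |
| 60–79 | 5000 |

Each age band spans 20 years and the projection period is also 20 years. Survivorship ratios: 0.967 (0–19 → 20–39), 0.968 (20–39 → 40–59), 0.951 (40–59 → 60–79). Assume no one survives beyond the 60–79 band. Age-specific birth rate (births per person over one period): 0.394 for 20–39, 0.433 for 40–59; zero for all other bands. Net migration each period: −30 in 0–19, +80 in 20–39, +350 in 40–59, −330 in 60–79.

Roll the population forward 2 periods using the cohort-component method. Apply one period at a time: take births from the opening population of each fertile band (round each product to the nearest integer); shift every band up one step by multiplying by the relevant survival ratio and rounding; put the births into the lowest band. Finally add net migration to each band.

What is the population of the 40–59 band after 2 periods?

3516

— Period 1 —
Births: 1650 × 0.394 = 650  |  3800 × 0.433 = 1645 → total 2295
20–39: 3300 × 0.967 = 3191
40–59: 1650 × 0.968 = 1597
60–79: 3800 × 0.951 = 3614
Net migration: 0–19 − 30 → 2265; 20–39 + 80 → 3271; 40–59 + 350 → 1947; 60–79 − 330 → 3284
Giving 2265 / 3271 / 1947 / 3284.
— Period 2 —
Births: 3271 × 0.394 = 1289  |  1947 × 0.433 = 843 → total 2132
20–39: 2265 × 0.967 = 2190
40–59: 3271 × 0.968 = 3166
60–79: 1947 × 0.951 = 1852
Net migration: 0–19 − 30 → 2102; 20–39 + 80 → 2270; 40–59 + 350 → 3516; 60–79 − 330 → 1522
Giving 2102 / 2270 / 3516 / 1522.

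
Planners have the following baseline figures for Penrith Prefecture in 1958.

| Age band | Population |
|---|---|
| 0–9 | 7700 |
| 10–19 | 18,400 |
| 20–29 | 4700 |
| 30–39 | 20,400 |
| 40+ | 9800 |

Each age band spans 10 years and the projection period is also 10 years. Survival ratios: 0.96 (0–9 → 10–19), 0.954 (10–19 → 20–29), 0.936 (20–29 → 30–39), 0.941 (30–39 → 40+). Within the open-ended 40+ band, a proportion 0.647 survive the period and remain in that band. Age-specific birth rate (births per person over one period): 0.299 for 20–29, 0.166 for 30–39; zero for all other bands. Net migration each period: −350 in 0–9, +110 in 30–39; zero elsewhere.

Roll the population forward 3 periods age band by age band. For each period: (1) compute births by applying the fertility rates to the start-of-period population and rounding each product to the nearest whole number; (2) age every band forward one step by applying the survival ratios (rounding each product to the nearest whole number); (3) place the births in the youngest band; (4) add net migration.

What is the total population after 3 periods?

Call the groups 1 to 5, youngest first.
[period 1]
Births: 4700 × 0.299 = 1405, 20400 × 0.166 = 3386 → 4791
Group 2: 7700 × 0.96 = 7392
Group 3: 18400 × 0.954 = 17554
Group 4: 4700 × 0.936 = 4399
Group 5: 20400 × 0.941 + 9800 × 0.647 = 19196 + 6341 = 25537
Net migration: Group 1 − 350 → 4441; Group 4 + 110 → 4509
Giving 4441 / 7392 / 17554 / 4509 / 25537.
[period 2]
Births: 17554 × 0.299 = 5249, 4509 × 0.166 = 748 → 5997
Group 2: 4441 × 0.96 = 4263
Group 3: 7392 × 0.954 = 7052
Group 4: 17554 × 0.936 = 16431
Group 5: 4509 × 0.941 + 25537 × 0.647 = 4243 + 16522 = 20765
Net migration: Group 1 − 350 → 5647; Group 4 + 110 → 16541
Giving 5647 / 4263 / 7052 / 16541 / 20765.
[period 3]
Births: 7052 × 0.299 = 2109, 16541 × 0.166 = 2746 → 4855
Group 2: 5647 × 0.96 = 5421
Group 3: 4263 × 0.954 = 4067
Group 4: 7052 × 0.936 = 6601
Group 5: 16541 × 0.941 + 20765 × 0.647 = 15565 + 13435 = 29000
Net migration: Group 1 − 350 → 4505; Group 4 + 110 → 6711
Giving 4505 / 5421 / 4067 / 6711 / 29000.
Total after period 3: 4505 + 5421 + 4067 + 6711 + 29000 = 49704

49704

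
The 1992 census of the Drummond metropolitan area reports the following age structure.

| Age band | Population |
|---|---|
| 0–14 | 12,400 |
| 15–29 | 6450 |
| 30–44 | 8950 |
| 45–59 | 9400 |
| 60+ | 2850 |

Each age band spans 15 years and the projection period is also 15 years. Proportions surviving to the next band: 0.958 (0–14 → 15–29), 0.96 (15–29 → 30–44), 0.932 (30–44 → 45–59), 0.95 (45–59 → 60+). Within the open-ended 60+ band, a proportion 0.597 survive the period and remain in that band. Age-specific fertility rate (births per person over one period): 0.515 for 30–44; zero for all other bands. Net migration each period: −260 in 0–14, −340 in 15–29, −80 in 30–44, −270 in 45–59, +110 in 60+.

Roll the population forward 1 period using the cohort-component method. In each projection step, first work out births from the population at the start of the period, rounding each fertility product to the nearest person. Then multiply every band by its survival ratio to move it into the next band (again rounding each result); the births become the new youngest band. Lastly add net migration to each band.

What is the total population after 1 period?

— Period 1 —
Births: 8950 × 0.515 = 4609
15–29: 12400 × 0.958 = 11879
30–44: 6450 × 0.96 = 6192
45–59: 8950 × 0.932 = 8341
60+: 9400 × 0.95 + 2850 × 0.597 = 8930 + 1701 = 10631
Net migration: 0–14 − 260 → 4349; 15–29 − 340 → 11539; 30–44 − 80 → 6112; 45–59 − 270 → 8071; 60+ + 110 → 10741
Giving 4349 / 11539 / 6112 / 8071 / 10741.
Total after period 1: 4349 + 11539 + 6112 + 8071 + 10741 = 40812

40812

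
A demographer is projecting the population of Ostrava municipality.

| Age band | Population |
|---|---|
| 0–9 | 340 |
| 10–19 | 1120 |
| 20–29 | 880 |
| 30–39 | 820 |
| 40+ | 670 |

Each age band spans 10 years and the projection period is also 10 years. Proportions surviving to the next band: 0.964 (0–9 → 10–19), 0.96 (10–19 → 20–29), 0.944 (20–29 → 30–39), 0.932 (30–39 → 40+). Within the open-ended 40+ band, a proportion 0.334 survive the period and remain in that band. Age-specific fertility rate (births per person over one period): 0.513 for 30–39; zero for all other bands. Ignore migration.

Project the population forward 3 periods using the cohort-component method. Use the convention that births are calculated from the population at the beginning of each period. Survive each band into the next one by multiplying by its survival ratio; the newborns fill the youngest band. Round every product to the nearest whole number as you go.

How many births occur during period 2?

Let band 1 be 0–9 through band 5 = 40+.
[period 1]
Births: 820 × 0.513 = 421
Band 2: 340 × 0.964 = 328
Band 3: 1120 × 0.96 = 1075
Band 4: 880 × 0.944 = 831
Band 5: 820 × 0.932 + 670 × 0.334 = 764 + 224 = 988
End of period: [421, 328, 1075, 831, 988]
[period 2]
Births: 831 × 0.513 = 426
Band 2: 421 × 0.964 = 406
Band 3: 328 × 0.96 = 315
Band 4: 1075 × 0.944 = 1015
Band 5: 831 × 0.932 + 988 × 0.334 = 774 + 330 = 1104
End of period: [426, 406, 315, 1015, 1104]

426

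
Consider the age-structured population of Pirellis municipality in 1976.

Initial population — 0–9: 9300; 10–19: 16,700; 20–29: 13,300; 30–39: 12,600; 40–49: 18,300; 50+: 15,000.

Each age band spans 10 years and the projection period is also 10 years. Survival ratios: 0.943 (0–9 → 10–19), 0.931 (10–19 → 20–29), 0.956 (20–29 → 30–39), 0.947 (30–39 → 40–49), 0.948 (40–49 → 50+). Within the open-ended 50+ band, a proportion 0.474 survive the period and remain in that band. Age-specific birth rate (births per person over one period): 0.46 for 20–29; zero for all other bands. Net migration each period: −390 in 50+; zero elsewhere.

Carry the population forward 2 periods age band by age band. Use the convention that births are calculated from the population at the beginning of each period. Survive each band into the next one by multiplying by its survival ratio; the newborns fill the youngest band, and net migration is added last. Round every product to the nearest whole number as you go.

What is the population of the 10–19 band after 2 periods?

5769

Period 1.
Births: 13300 × 0.46 = 6118
10–19: 9300 × 0.943 = 8770
20–29: 16700 × 0.931 = 15548
30–39: 13300 × 0.956 = 12715
40–49: 12600 × 0.947 = 11932
50+: 18300 × 0.948 + 15000 × 0.474 = 17348 + 7110 = 24458
Net migration: 50+ − 390 → 24068
→ [6118, 8770, 15548, 12715, 11932, 24068]
Period 2.
Births: 15548 × 0.46 = 7152
10–19: 6118 × 0.943 = 5769
20–29: 8770 × 0.931 = 8165
30–39: 15548 × 0.956 = 14864
40–49: 12715 × 0.947 = 12041
50+: 11932 × 0.948 + 24068 × 0.474 = 11312 + 11408 = 22720
Net migration: 50+ − 390 → 22330
→ [7152, 5769, 8165, 14864, 12041, 22330]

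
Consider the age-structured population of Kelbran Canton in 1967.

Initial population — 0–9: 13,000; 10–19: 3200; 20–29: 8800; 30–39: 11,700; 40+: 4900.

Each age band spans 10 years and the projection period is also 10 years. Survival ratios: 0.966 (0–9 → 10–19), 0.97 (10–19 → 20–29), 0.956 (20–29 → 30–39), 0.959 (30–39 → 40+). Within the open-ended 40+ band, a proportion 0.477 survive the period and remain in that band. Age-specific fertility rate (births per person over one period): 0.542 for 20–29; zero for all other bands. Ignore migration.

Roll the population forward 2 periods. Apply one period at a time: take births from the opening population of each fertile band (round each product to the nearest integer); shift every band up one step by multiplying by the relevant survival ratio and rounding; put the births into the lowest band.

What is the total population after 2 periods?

35973

Period 1:
Births: 8800 × 0.542 = 4770
10–19: 13000 × 0.966 = 12558
20–29: 3200 × 0.97 = 3104
30–39: 8800 × 0.956 = 8413
40+: 11700 × 0.959 + 4900 × 0.477 = 11220 + 2337 = 13557
End of period: [4770, 12558, 3104, 8413, 13557]
Period 2:
Births: 3104 × 0.542 = 1682
10–19: 4770 × 0.966 = 4608
20–29: 12558 × 0.97 = 12181
30–39: 3104 × 0.956 = 2967
40+: 8413 × 0.959 + 13557 × 0.477 = 8068 + 6467 = 14535
End of period: [1682, 4608, 12181, 2967, 14535]
Total after period 2: 1682 + 4608 + 12181 + 2967 + 14535 = 35973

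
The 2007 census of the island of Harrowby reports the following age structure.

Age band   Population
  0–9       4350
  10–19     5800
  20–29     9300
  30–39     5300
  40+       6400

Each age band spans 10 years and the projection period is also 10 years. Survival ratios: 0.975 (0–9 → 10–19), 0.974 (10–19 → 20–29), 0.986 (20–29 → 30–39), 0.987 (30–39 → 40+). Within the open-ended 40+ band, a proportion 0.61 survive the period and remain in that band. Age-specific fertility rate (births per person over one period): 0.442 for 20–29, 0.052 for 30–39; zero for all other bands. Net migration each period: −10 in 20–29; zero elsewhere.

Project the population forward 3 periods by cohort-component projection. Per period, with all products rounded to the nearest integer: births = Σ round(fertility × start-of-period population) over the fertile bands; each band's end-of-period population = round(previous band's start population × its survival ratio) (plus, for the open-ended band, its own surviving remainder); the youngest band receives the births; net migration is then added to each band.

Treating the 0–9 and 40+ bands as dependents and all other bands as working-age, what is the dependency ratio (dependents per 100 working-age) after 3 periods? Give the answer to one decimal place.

[period 1]
Births: 9300 × 0.442 = 4111  |  5300 × 0.052 = 276 → 4387
10–19: 4350 × 0.975 = 4241
20–29: 5800 × 0.974 = 5649
30–39: 9300 × 0.986 = 9170
40+: 5300 × 0.987 + 6400 × 0.61 = 5231 + 3904 = 9135
Net migration: 20–29 − 10 → 5639
Population now: 0–9=4387, 10–19=4241, 20–29=5639, 30–39=9170, 40+=9135
[period 2]
Births: 5639 × 0.442 = 2492  |  9170 × 0.052 = 477 → 2969
10–19: 4387 × 0.975 = 4277
20–29: 4241 × 0.974 = 4131
30–39: 5639 × 0.986 = 5560
40+: 9170 × 0.987 + 9135 × 0.61 = 9051 + 5572 = 14623
Net migration: 20–29 − 10 → 4121
Population now: 0–9=2969, 10–19=4277, 20–29=4121, 30–39=5560, 40+=14623
[period 3]
Births: 4121 × 0.442 = 1821  |  5560 × 0.052 = 289 → 2110
10–19: 2969 × 0.975 = 2895
20–29: 4277 × 0.974 = 4166
30–39: 4121 × 0.986 = 4063
40+: 5560 × 0.987 + 14623 × 0.61 = 5488 + 8920 = 14408
Net migration: 20–29 − 10 → 4156
Population now: 0–9=2110, 10–19=2895, 20–29=4156, 30–39=4063, 40+=14408
Dependents (band 0–9 + band 40+) = 2110 + 14408 = 16518; working-age = 11114; ratio = 16518/11114 × 100 = 148.6

148.6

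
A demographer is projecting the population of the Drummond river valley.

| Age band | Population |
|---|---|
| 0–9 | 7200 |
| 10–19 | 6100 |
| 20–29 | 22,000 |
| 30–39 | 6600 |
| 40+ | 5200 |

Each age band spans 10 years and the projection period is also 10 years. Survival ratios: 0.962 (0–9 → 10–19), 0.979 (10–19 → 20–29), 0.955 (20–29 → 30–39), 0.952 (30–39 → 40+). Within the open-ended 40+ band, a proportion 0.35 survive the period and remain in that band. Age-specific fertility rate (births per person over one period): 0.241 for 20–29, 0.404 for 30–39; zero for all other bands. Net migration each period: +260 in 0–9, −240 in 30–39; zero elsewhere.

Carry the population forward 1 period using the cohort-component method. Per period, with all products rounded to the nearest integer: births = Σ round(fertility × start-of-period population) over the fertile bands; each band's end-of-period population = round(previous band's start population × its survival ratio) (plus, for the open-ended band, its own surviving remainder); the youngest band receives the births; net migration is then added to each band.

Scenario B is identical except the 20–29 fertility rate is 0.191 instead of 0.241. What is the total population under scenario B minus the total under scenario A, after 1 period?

[period 1]
Births: 22000 × 0.241 = 5302, 6600 × 0.404 = 2666 — total 7968
10–19: 7200 × 0.962 = 6926
20–29: 6100 × 0.979 = 5972
30–39: 22000 × 0.955 = 21010
40+: 6600 × 0.952 + 5200 × 0.35 = 6283 + 1820 = 8103
Net migration: 0–9 + 260 → 8228; 30–39 − 240 → 20770
End of period: [8228, 6926, 5972, 20770, 8103]
Scenario A total after 1 period: 49999
Scenario B projection —
[period 1]
Births: 22000 × 0.191 = 4202, 6600 × 0.404 = 2666 — total 6868
10–19: 7200 × 0.962 = 6926
20–29: 6100 × 0.979 = 5972
30–39: 22000 × 0.955 = 21010
40+: 6600 × 0.952 + 5200 × 0.35 = 6283 + 1820 = 8103
Net migration: 0–9 + 260 → 7128; 30–39 − 240 → 20770
End of period: [7128, 6926, 5972, 20770, 8103]
Scenario B total after 1 period: 48899
Difference B − A = 48899 − 49999 = -1100

-1100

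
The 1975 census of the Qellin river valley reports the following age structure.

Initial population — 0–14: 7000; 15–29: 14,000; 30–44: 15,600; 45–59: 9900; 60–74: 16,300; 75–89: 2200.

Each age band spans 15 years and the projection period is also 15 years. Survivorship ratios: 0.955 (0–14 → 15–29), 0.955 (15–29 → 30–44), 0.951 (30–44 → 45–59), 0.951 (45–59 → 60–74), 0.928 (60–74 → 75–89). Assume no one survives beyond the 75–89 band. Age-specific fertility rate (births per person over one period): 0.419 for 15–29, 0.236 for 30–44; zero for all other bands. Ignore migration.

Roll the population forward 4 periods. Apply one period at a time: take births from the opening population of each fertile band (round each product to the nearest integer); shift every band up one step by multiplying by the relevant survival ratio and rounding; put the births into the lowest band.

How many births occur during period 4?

— Period 1 —
Births: 14000 * 0.419 = 5866  |  15600 * 0.236 = 3682 → total 9548
15–29: 7000 * 0.955 = 6685
30–44: 14000 * 0.955 = 13370
45–59: 15600 * 0.951 = 14836
60–74: 9900 * 0.951 = 9415
75–89: 16300 * 0.928 = 15126
End of period: [9548, 6685, 13370, 14836, 9415, 15126]
— Period 2 —
Births: 6685 * 0.419 = 2801  |  13370 * 0.236 = 3155 → total 5956
15–29: 9548 * 0.955 = 9118
30–44: 6685 * 0.955 = 6384
45–59: 13370 * 0.951 = 12715
60–74: 14836 * 0.951 = 14109
75–89: 9415 * 0.928 = 8737
End of period: [5956, 9118, 6384, 12715, 14109, 8737]
— Period 3 —
Births: 9118 * 0.419 = 3820  |  6384 * 0.236 = 1507 → total 5327
15–29: 5956 * 0.955 = 5688
30–44: 9118 * 0.955 = 8708
45–59: 6384 * 0.951 = 6071
60–74: 12715 * 0.951 = 12092
75–89: 14109 * 0.928 = 13093
End of period: [5327, 5688, 8708, 6071, 12092, 13093]
— Period 4 —
Births: 5688 * 0.419 = 2383  |  8708 * 0.236 = 2055 → total 4438
15–29: 5327 * 0.955 = 5087
30–44: 5688 * 0.955 = 5432
45–59: 8708 * 0.951 = 8281
60–74: 6071 * 0.951 = 5774
75–89: 12092 * 0.928 = 11221
End of period: [4438, 5087, 5432, 8281, 5774, 11221]

4438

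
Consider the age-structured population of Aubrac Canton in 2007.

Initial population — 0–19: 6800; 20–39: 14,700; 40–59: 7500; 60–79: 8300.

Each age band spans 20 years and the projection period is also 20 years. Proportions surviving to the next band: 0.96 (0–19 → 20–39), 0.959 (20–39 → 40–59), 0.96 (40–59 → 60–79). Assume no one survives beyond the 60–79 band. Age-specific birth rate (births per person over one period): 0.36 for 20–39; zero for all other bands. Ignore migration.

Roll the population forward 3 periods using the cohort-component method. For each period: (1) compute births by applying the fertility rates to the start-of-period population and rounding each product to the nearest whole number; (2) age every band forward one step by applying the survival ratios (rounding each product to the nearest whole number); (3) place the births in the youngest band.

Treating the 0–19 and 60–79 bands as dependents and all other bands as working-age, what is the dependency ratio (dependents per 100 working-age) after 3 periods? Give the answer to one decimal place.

Let group 1 be 0–19 through group 4 = 60–79.
Period 1:
Births: 14700 * 0.36 = 5292
Group 2: 6800 * 0.96 = 6528
Group 3: 14700 * 0.959 = 14097
Group 4: 7500 * 0.96 = 7200
Giving 5292 / 6528 / 14097 / 7200.
Period 2:
Births: 6528 * 0.36 = 2350
Group 2: 5292 * 0.96 = 5080
Group 3: 6528 * 0.959 = 6260
Group 4: 14097 * 0.96 = 13533
Giving 2350 / 5080 / 6260 / 13533.
Period 3:
Births: 5080 * 0.36 = 1829
Group 2: 2350 * 0.96 = 2256
Group 3: 5080 * 0.959 = 4872
Group 4: 6260 * 0.96 = 6010
Giving 1829 / 2256 / 4872 / 6010.
Dependents (band 0–19 + band 60–79) = 1829 + 6010 = 7839; working-age = 7128; ratio = 7839/7128 × 100 = 110.0

110.0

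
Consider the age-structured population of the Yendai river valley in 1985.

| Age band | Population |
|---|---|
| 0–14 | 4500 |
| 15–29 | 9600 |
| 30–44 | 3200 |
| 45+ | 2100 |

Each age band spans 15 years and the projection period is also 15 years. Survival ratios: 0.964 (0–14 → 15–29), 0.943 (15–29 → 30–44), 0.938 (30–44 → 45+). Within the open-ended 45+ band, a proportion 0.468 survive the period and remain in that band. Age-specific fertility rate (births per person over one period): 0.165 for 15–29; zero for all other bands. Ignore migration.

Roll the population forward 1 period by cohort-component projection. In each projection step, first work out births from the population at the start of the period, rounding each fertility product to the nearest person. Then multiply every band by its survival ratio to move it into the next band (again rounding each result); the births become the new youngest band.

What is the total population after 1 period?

18960

Period 1.
Births: 9600 × 0.165 = 1584
15–29: 4500 × 0.964 = 4338
30–44: 9600 × 0.943 = 9053
45+: 3200 × 0.938 + 2100 × 0.468 = 3002 + 983 = 3985
End of period: [1584, 4338, 9053, 3985]
Total after period 1: 1584 + 4338 + 9053 + 3985 = 18960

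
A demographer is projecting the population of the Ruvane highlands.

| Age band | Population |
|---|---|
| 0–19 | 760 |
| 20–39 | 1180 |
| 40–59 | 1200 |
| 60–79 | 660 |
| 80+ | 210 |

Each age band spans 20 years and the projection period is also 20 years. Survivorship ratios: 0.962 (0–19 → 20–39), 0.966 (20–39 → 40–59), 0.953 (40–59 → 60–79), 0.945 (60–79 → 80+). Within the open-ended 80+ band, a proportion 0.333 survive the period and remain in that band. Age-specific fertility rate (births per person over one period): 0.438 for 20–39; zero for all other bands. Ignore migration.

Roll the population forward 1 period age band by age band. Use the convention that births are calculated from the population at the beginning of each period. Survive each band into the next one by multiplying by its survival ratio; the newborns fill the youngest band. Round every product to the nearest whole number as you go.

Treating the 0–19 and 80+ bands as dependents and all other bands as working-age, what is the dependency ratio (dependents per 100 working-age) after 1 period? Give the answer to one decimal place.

Let band 1 be 0–19 through band 5 = 80+.
Period 1.
Births: 1180 × 0.438 = 517
Band 2: 760 × 0.962 = 731
Band 3: 1180 × 0.966 = 1140
Band 4: 1200 × 0.953 = 1144
Band 5: 660 × 0.945 + 210 × 0.333 = 624 + 70 = 694
Population now: 0–19=517, 20–39=731, 40–59=1140, 60–79=1144, 80+=694
Dependents (band 0–19 + band 80+) = 517 + 694 = 1211; working-age = 3015; ratio = 1211/3015 × 100 = 40.2

40.2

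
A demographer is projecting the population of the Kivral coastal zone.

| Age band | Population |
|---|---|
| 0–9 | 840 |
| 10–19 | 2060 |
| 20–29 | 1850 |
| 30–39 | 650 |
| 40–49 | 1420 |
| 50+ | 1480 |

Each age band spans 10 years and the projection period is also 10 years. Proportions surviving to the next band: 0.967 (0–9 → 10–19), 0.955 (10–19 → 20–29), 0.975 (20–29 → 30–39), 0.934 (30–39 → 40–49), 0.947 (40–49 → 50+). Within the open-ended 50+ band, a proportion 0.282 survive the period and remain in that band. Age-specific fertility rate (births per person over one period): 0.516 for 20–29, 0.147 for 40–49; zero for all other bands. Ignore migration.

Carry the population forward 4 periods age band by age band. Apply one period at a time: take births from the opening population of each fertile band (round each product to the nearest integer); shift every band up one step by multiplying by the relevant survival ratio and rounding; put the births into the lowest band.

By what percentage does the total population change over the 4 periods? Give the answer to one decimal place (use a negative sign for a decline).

Call the bands 1 to 6, youngest first.
After projecting period 1:
Births: 1850 × 0.516 = 955, 1420 × 0.147 = 209 — total 1164
Band 2: 840 × 0.967 = 812
Band 3: 2060 × 0.955 = 1967
Band 4: 1850 × 0.975 = 1804
Band 5: 650 × 0.934 = 607
Band 6: 1420 × 0.947 + 1480 × 0.282 = 1345 + 417 = 1762
Giving 1164 / 812 / 1967 / 1804 / 607 / 1762.
After projecting period 2:
Births: 1967 × 0.516 = 1015, 607 × 0.147 = 89 — total 1104
Band 2: 1164 × 0.967 = 1126
Band 3: 812 × 0.955 = 775
Band 4: 1967 × 0.975 = 1918
Band 5: 1804 × 0.934 = 1685
Band 6: 607 × 0.947 + 1762 × 0.282 = 575 + 497 = 1072
Giving 1104 / 1126 / 775 / 1918 / 1685 / 1072.
After projecting period 3:
Births: 775 × 0.516 = 400, 1685 × 0.147 = 248 — total 648
Band 2: 1104 × 0.967 = 1068
Band 3: 1126 × 0.955 = 1075
Band 4: 775 × 0.975 = 756
Band 5: 1918 × 0.934 = 1791
Band 6: 1685 × 0.947 + 1072 × 0.282 = 1596 + 302 = 1898
Giving 648 / 1068 / 1075 / 756 / 1791 / 1898.
After projecting period 4:
Births: 1075 × 0.516 = 555, 1791 × 0.147 = 263 — total 818
Band 2: 648 × 0.967 = 627
Band 3: 1068 × 0.955 = 1020
Band 4: 1075 × 0.975 = 1048
Band 5: 756 × 0.934 = 706
Band 6: 1791 × 0.947 + 1898 × 0.282 = 1696 + 535 = 2231
Giving 818 / 627 / 1020 / 1048 / 706 / 2231.
Total: 8300 → 6450; change = -1850; percentage change = -22.3%

-22.3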